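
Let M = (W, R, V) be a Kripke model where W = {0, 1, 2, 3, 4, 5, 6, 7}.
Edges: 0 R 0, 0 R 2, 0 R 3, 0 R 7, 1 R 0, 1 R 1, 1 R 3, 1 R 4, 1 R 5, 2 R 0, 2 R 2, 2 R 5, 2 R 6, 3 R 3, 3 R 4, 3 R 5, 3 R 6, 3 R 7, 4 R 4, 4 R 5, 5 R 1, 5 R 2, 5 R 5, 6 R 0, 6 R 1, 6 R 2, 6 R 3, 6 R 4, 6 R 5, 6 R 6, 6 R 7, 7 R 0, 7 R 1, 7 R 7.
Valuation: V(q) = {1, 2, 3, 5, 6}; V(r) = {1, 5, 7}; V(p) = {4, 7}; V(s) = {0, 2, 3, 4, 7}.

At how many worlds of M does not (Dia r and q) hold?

3

Let φ = not (Dia r and q). Evaluate φ at each world:
  0 (successors {0, 2, 3, 7}): φ is true.
  1 (successors {0, 1, 3, 4, 5}): φ is false.
  2 (successors {0, 2, 5, 6}): φ is false.
  3 (successors {3, 4, 5, 6, 7}): φ is false.
  4 (successors {4, 5}): φ is true.
  5 (successors {1, 2, 5}): φ is false.
  6 (successors {0, 1, 2, 3, 4, 5, 6, 7}): φ is false.
  7 (successors {0, 1, 7}): φ is true.
For instance, at 4:
  At 4: Dia r and q is false, so not (Dia r and q) is true.
    At 4: Dia r is true, q is false, so Dia r and q is false.
      At 4: Dia r requires r at some successor in {4, 5}.
        r holds at 5, so Dia r is true at 4.
Satisfying worlds: {0, 4, 7}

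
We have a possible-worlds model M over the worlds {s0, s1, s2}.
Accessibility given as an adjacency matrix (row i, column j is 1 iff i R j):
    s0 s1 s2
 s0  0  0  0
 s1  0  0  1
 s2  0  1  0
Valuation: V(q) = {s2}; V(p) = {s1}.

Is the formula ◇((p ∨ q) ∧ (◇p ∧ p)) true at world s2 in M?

No

At s2: ◇((p ∨ q) ∧ (◇p ∧ p)) requires (p ∨ q) ∧ (◇p ∧ p) at some successor in {s1}.
  At s1: (p ∨ q) ∧ (◇p ∧ p) is false.
So ◇((p ∨ q) ∧ (◇p ∧ p)) is false at s2.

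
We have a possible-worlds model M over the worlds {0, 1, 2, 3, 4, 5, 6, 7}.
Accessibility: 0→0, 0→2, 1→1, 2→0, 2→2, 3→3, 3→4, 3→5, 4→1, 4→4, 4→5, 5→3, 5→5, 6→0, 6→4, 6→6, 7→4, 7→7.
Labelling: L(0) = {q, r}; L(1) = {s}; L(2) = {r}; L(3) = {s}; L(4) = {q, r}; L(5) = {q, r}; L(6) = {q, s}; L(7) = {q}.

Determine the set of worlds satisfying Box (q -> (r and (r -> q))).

Let φ = Box (q -> (r and (r -> q))). Evaluate φ at each world:
  0 (successors {0, 2}): φ is true.
  1 (successors {1}): φ is true.
  2 (successors {0, 2}): φ is true.
  3 (successors {3, 4, 5}): φ is true.
  4 (successors {1, 4, 5}): φ is true.
  5 (successors {3, 5}): φ is true.
  6 (successors {0, 4, 6}): φ is false.
  7 (successors {4, 7}): φ is false.
For instance, at 1:
  At 1: Box (q -> (r and (r -> q))) requires q -> (r and (r -> q)) at every successor {1}.
    At 1: q -> (r and (r -> q)) is true.
  So Box (q -> (r and (r -> q))) is true at 1.
Satisfying worlds: {0, 1, 2, 3, 4, 5}

0, 1, 2, 3, 4, 5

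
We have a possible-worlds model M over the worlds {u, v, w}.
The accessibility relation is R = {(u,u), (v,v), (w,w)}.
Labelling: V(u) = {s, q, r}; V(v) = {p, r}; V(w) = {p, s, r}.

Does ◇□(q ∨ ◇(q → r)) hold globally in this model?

Yes

Recall that □ψ holds at a world iff ψ holds at every accessible world, and ◇ψ holds iff ψ holds at some accessible world.
Let φ = ◇□(q ∨ ◇(q → r)). Evaluate φ at each world:
  u (successors {u}): φ is true.
  v (successors {v}): φ is true.
  w (successors {w}): φ is true.
For instance, at u:
  At u: ◇□(q ∨ ◇(q → r)) requires □(q ∨ ◇(q → r)) at some successor in {u}.
    □(q ∨ ◇(q → r)) holds at u, so ◇□(q ∨ ◇(q → r)) is true at u.
      At u: □(q ∨ ◇(q → r)) requires q ∨ ◇(q → r) at every successor {u}.
        At u: q ∨ ◇(q → r) is true.
      So □(q ∨ ◇(q → r)) is true at u.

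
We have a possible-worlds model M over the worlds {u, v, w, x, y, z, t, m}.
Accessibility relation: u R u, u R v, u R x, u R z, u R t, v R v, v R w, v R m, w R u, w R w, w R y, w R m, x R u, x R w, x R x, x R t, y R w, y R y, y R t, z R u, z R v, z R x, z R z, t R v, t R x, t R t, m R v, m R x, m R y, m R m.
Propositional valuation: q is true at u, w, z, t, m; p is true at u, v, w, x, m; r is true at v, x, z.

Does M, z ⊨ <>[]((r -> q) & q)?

No

At z: <>[]((r -> q) & q) requires []((r -> q) & q) at some successor in {u, v, x, z}.
  At u: []((r -> q) & q) is false.
  At v: []((r -> q) & q) is false.
  At x: []((r -> q) & q) is false.
  At z: []((r -> q) & q) is false.
So <>[]((r -> q) & q) is false at z.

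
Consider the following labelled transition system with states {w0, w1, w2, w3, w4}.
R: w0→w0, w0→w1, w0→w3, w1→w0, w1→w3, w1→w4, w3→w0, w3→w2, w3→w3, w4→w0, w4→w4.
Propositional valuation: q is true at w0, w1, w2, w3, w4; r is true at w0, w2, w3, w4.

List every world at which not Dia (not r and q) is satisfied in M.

Let φ = not Dia (not r and q). Evaluate φ at each world:
  w0 (successors {w0, w1, w3}): φ is false.
  w1 (successors {w0, w3, w4}): φ is true.
  w2 (successors ∅): φ is true.
  w3 (successors {w0, w2, w3}): φ is true.
  w4 (successors {w0, w4}): φ is true.
For instance, at w0:
  At w0: Dia (not r and q) is true, so not Dia (not r and q) is false.
    At w0: Dia (not r and q) requires not r and q at some successor in {w0, w1, w3}.
      not r and q holds at w1, so Dia (not r and q) is true at w0.
Satisfying worlds: {w1, w2, w3, w4}

w1, w2, w3, w4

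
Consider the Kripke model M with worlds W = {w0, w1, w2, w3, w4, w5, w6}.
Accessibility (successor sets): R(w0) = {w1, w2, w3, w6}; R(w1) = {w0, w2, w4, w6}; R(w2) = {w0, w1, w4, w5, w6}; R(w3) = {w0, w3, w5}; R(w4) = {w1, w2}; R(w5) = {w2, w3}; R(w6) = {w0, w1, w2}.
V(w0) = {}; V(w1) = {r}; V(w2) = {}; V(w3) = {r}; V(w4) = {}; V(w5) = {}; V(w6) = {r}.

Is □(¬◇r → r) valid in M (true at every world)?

Yes

Let φ = □(¬◇r → r). Evaluate φ at each world:
  w0 (successors {w1, w2, w3, w6}): φ is true.
  w1 (successors {w0, w2, w4, w6}): φ is true.
  w2 (successors {w0, w1, w4, w5, w6}): φ is true.
  w3 (successors {w0, w3, w5}): φ is true.
  w4 (successors {w1, w2}): φ is true.
  w5 (successors {w2, w3}): φ is true.
  w6 (successors {w0, w1, w2}): φ is true.
For instance, at w5:
  At w5: □(¬◇r → r) requires ¬◇r → r at every successor {w2, w3}.
      At w2: ¬◇r is false, r is false, so ¬◇r → r is true.
      At w3: ¬◇r is false, r is true, so ¬◇r → r is true.
  So □(¬◇r → r) is true at w5.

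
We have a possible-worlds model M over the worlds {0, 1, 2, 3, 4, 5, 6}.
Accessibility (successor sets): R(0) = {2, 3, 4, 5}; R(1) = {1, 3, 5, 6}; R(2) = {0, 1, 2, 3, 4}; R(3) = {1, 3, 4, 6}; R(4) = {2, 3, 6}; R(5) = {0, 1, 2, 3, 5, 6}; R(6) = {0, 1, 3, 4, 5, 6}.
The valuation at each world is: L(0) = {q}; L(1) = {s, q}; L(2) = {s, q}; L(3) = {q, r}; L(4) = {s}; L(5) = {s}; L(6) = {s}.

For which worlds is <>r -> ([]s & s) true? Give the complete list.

none

Recall that []ψ holds at a world iff ψ holds at every accessible world, and <>ψ holds iff ψ holds at some accessible world.
Let φ = <>r -> ([]s & s). Evaluate φ at each world:
  0 (successors {2, 3, 4, 5}): φ is false.
  1 (successors {1, 3, 5, 6}): φ is false.
  2 (successors {0, 1, 2, 3, 4}): φ is false.
  3 (successors {1, 3, 4, 6}): φ is false.
  4 (successors {2, 3, 6}): φ is false.
  5 (successors {0, 1, 2, 3, 5, 6}): φ is false.
  6 (successors {0, 1, 3, 4, 5, 6}): φ is false.
For instance, at 4:
  At 4: <>r is true, []s & s is false, so <>r -> ([]s & s) is false.
    At 4: <>r requires r at some successor in {2, 3, 6}.
      r holds at 3, so <>r is true at 4.
    At 4: []s is false, s is true, so []s & s is false.
      At 4: []s requires s at every successor {2, 3, 6}.
        s fails at 3, so []s is false at 4.
Satisfying worlds: none.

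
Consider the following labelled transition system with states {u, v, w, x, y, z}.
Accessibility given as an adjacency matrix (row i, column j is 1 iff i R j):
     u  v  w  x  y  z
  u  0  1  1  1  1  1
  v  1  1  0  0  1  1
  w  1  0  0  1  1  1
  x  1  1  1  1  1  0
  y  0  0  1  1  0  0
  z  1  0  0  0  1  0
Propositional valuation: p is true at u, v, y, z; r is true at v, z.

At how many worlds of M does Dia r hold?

4

Let φ = Dia r. Evaluate φ at each world:
  u (successors {v, w, x, y, z}): φ is true.
  v (successors {u, v, y, z}): φ is true.
  w (successors {u, x, y, z}): φ is true.
  x (successors {u, v, w, x, y}): φ is true.
  y (successors {w, x}): φ is false.
  z (successors {u, y}): φ is false.
For instance, at y:
  At y: Dia r requires r at some successor in {w, x}.
    At w: r is false.
    At x: r is false.
  So Dia r is false at y.
Satisfying worlds: {u, v, w, x}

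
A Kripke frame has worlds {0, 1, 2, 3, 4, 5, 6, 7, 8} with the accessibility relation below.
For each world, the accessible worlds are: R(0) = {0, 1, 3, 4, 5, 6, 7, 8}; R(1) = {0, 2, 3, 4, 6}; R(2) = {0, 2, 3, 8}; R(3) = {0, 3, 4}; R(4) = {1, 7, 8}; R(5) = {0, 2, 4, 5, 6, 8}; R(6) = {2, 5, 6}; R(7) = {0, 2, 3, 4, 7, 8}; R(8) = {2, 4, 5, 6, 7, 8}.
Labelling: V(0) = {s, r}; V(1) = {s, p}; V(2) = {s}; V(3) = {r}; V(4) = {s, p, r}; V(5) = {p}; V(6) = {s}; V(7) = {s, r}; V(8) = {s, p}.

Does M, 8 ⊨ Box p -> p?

Yes

At 8: Box p is false, p is true, so Box p -> p is true.
  At 8: Box p requires p at every successor {2, 4, 5, 6, 7, 8}.
    p fails at 2, so Box p is false at 8.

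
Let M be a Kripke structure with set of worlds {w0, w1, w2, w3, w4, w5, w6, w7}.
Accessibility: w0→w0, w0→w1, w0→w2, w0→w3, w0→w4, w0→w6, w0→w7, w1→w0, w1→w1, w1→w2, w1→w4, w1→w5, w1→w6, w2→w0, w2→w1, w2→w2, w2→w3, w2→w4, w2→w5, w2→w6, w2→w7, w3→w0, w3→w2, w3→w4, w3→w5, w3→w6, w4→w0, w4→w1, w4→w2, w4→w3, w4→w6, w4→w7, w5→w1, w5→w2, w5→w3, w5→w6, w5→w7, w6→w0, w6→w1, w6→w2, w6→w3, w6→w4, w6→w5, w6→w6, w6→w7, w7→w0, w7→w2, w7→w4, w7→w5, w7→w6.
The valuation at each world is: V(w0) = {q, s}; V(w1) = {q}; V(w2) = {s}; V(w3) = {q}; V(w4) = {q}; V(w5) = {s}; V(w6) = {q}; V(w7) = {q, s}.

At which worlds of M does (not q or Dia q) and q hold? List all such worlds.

w0, w1, w3, w4, w6, w7

Let φ = (not q or Dia q) and q. Evaluate φ at each world:
  w0 (successors {w0, w1, w2, w3, w4, w6, w7}): φ is true.
  w1 (successors {w0, w1, w2, w4, w5, w6}): φ is true.
  w2 (successors {w0, w1, w2, w3, w4, w5, w6, w7}): φ is false.
  w3 (successors {w0, w2, w4, w5, w6}): φ is true.
  w4 (successors {w0, w1, w2, w3, w6, w7}): φ is true.
  w5 (successors {w1, w2, w3, w6, w7}): φ is false.
  w6 (successors {w0, w1, w2, w3, w4, w5, w6, w7}): φ is true.
  w7 (successors {w0, w2, w4, w5, w6}): φ is true.
For instance, at w2:
  At w2: not q or Dia q is true, q is false, so (not q or Dia q) and q is false.
    At w2: not q is true, Dia q is true, so not q or Dia q is true.
      At w2: Dia q requires q at some successor in {w0, w1, w2, w3, w4, w5, w6, w7}.
        q holds at w0, so Dia q is true at w2.
Satisfying worlds: {w0, w1, w3, w4, w6, w7}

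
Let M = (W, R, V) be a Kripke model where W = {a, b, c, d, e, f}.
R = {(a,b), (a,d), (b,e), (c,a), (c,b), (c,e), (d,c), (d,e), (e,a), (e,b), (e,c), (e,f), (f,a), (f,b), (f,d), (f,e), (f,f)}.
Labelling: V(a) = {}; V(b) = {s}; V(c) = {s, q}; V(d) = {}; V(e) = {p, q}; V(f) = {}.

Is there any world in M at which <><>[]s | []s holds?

Let φ = <><>[]s | []s. Evaluate φ at each world:
  a (successors {b, d}): φ is false.
  b (successors {e}): φ is false.
  c (successors {a, b, e}): φ is false.
  d (successors {c, e}): φ is false.
  e (successors {a, b, c, f}): φ is false.
  f (successors {a, b, d, e, f}): φ is false.
For instance, at a:
  At a: <><>[]s is false, []s is false, so <><>[]s | []s is false.
    At a: <><>[]s requires <>[]s at some successor in {b, d}.
      At b: <>[]s is false.
      At d: <>[]s is false.
    So <><>[]s is false at a.
    At a: []s requires s at every successor {b, d}.
      s fails at d, so []s is false at a.

No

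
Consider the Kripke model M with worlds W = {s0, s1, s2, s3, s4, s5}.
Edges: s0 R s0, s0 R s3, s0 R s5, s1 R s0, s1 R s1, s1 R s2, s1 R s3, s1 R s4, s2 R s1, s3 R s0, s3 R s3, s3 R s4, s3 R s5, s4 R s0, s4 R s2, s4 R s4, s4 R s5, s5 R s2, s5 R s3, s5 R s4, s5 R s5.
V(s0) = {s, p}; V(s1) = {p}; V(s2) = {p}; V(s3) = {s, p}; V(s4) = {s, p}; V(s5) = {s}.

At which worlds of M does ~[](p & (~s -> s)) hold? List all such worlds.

s0, s1, s2, s3, s4, s5

Let φ = ~[](p & (~s -> s)). Evaluate φ at each world:
  s0 (successors {s0, s3, s5}): φ is true.
  s1 (successors {s0, s1, s2, s3, s4}): φ is true.
  s2 (successors {s1}): φ is true.
  s3 (successors {s0, s3, s4, s5}): φ is true.
  s4 (successors {s0, s2, s4, s5}): φ is true.
  s5 (successors {s2, s3, s4, s5}): φ is true.
For instance, at s1:
  At s1: [](p & (~s -> s)) is false, so ~[](p & (~s -> s)) is true.
    At s1: [](p & (~s -> s)) requires p & (~s -> s) at every successor {s0, s1, s2, s3, s4}.
      p & (~s -> s) fails at s1, so [](p & (~s -> s)) is false at s1.
Satisfying worlds: {s0, s1, s2, s3, s4, s5}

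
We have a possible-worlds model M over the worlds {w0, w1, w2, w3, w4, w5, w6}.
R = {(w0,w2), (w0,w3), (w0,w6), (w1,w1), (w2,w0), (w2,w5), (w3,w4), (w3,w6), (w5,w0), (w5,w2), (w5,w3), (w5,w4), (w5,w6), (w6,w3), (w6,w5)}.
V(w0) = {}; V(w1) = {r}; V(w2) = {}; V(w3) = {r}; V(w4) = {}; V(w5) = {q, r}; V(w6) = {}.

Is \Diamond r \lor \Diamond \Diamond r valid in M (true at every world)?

Recall that \Diamond ψ holds at a world iff ψ holds at some accessible world.
Let φ = \Diamond r \lor \Diamond \Diamond r. Evaluate φ at each world:
  w0 (successors {w2, w3, w6}): φ is true.
  w1 (successors {w1}): φ is true.
  w2 (successors {w0, w5}): φ is true.
  w3 (successors {w4, w6}): φ is true.
  w4 (successors ∅): φ is false.
  w5 (successors {w0, w2, w3, w4, w6}): φ is true.
  w6 (successors {w3, w5}): φ is true.
Detail at w4 (counterexample):
  At w4: \Diamond r is false, \Diamond \Diamond r is false, so \Diamond r \lor \Diamond \Diamond r is false.
    At w4: no accessible worlds, so \Diamond r is false.
    At w4: no accessible worlds, so \Diamond \Diamond r is false.

No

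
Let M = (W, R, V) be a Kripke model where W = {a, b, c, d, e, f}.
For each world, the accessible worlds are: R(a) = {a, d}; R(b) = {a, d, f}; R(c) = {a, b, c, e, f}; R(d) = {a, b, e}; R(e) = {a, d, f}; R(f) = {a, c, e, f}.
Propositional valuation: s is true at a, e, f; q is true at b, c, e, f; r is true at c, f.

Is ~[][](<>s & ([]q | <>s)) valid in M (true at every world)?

Let φ = ~[][](<>s & ([]q | <>s)). Evaluate φ at each world:
  a (successors {a, d}): φ is false.
  b (successors {a, d, f}): φ is false.
  c (successors {a, b, c, e, f}): φ is false.
  d (successors {a, b, e}): φ is false.
  e (successors {a, d, f}): φ is false.
  f (successors {a, c, e, f}): φ is false.
Detail at a (counterexample):
  At a: [][](<>s & ([]q | <>s)) is true, so ~[][](<>s & ([]q | <>s)) is false.
    At a: [][](<>s & ([]q | <>s)) requires [](<>s & ([]q | <>s)) at every successor {a, d}.
      At a: [](<>s & ([]q | <>s)) is true.
      At d: [](<>s & ([]q | <>s)) is true.
    So [][](<>s & ([]q | <>s)) is true at a.

No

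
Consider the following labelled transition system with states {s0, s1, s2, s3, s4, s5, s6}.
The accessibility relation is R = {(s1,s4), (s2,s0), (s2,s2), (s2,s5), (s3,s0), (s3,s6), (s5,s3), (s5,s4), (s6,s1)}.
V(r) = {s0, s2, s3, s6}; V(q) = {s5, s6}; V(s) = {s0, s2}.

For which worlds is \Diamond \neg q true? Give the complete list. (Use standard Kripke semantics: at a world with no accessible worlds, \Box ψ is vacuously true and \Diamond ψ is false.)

Recall that \Diamond ψ holds at a world iff ψ holds at some accessible world.
Let φ = \Diamond \neg q. Evaluate φ at each world:
  s0 (successors ∅): φ is false.
  s1 (successors {s4}): φ is true.
  s2 (successors {s0, s2, s5}): φ is true.
  s3 (successors {s0, s6}): φ is true.
  s4 (successors ∅): φ is false.
  s5 (successors {s3, s4}): φ is true.
  s6 (successors {s1}): φ is true.
For instance, at s6:
  At s6: \Diamond \neg q requires \neg q at some successor in {s1}.
    \neg q holds at s1, so \Diamond \neg q is true at s6.
Satisfying worlds: {s1, s2, s3, s5, s6}

s1, s2, s3, s5, s6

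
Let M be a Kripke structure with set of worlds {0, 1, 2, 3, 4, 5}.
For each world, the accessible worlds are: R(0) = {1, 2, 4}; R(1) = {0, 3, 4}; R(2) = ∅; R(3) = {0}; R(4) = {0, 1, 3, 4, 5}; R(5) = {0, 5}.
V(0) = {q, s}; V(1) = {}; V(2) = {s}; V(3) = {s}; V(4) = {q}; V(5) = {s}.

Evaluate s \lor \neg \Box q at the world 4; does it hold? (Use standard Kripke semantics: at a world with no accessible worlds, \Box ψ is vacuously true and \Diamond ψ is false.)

At 4: s is false, \neg \Box q is true, so s \lor \neg \Box q is true.
  At 4: \Box q is false, so \neg \Box q is true.
    At 4: \Box q requires q at every successor {0, 1, 3, 4, 5}.
      q fails at 1, so \Box q is false at 4.

Yes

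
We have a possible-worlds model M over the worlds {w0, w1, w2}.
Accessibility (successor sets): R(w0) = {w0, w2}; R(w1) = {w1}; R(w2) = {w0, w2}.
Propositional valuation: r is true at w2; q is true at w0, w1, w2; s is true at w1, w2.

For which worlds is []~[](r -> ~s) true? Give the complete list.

w0, w2

Recall that []ψ holds at a world iff ψ holds at every accessible world, and <>ψ holds iff ψ holds at some accessible world.
Let φ = []~[](r -> ~s). Evaluate φ at each world:
  w0 (successors {w0, w2}): φ is true.
  w1 (successors {w1}): φ is false.
  w2 (successors {w0, w2}): φ is true.
For instance, at w1:
  At w1: []~[](r -> ~s) requires ~[](r -> ~s) at every successor {w1}.
    ~[](r -> ~s) fails at w1, so []~[](r -> ~s) is false at w1.
      At w1: [](r -> ~s) is true, so ~[](r -> ~s) is false.
Satisfying worlds: {w0, w2}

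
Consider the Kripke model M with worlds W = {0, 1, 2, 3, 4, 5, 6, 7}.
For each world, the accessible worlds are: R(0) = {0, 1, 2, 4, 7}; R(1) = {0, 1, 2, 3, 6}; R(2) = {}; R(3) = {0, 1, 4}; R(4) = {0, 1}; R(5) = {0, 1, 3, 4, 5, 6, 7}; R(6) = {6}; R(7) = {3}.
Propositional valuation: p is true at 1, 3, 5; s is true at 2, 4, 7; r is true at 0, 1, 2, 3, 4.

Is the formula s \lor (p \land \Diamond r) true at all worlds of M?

No

Let φ = s \lor (p \land \Diamond r). Evaluate φ at each world:
  0 (successors {0, 1, 2, 4, 7}): φ is false.
  1 (successors {0, 1, 2, 3, 6}): φ is true.
  2 (successors ∅): φ is true.
  3 (successors {0, 1, 4}): φ is true.
  4 (successors {0, 1}): φ is true.
  5 (successors {0, 1, 3, 4, 5, 6, 7}): φ is true.
  6 (successors {6}): φ is false.
  7 (successors {3}): φ is true.
Detail at 0 (counterexample):
  At 0: s is false, p \land \Diamond r is false, so s \lor (p \land \Diamond r) is false.
    At 0: p is false, \Diamond r is true, so p \land \Diamond r is false.
      At 0: \Diamond r requires r at some successor in {0, 1, 2, 4, 7}.
        r holds at 0, so \Diamond r is true at 0.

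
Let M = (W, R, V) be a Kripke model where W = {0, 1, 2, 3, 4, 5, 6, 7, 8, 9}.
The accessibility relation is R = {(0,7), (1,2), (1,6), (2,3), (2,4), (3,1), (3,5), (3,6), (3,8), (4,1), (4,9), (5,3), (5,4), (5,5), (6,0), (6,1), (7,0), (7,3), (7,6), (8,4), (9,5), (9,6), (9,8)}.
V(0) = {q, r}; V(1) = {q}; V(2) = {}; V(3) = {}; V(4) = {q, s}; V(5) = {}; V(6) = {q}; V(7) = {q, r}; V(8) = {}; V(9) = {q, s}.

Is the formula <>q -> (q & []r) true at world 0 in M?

Yes

At 0: <>q is true, q & []r is true, so <>q -> (q & []r) is true.
  At 0: <>q requires q at some successor in {7}.
    q holds at 7, so <>q is true at 0.
  At 0: q is true, []r is true, so q & []r is true.
    At 0: []r requires r at every successor {7}.
      At 7: r is true.
    So []r is true at 0.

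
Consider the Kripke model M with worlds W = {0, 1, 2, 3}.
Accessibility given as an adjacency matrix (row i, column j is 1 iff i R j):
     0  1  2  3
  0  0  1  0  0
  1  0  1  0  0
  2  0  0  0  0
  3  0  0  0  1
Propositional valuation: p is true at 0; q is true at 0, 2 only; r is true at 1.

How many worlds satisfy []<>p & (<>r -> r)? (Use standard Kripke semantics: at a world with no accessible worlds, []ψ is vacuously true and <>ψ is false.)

Let φ = []<>p & (<>r -> r). Evaluate φ at each world:
  0 (successors {1}): φ is false.
  1 (successors {1}): φ is false.
  2 (successors ∅): φ is true.
  3 (successors {3}): φ is false.
For instance, at 3:
  At 3: []<>p is false, <>r -> r is true, so []<>p & (<>r -> r) is false.
    At 3: []<>p requires <>p at every successor {3}.
      <>p fails at 3, so []<>p is false at 3.
    At 3: <>r is false, r is false, so <>r -> r is true.
      At 3: <>r requires r at some successor in {3}.
        At 3: r is false.
      So <>r is false at 3.
Satisfying worlds: {2}

1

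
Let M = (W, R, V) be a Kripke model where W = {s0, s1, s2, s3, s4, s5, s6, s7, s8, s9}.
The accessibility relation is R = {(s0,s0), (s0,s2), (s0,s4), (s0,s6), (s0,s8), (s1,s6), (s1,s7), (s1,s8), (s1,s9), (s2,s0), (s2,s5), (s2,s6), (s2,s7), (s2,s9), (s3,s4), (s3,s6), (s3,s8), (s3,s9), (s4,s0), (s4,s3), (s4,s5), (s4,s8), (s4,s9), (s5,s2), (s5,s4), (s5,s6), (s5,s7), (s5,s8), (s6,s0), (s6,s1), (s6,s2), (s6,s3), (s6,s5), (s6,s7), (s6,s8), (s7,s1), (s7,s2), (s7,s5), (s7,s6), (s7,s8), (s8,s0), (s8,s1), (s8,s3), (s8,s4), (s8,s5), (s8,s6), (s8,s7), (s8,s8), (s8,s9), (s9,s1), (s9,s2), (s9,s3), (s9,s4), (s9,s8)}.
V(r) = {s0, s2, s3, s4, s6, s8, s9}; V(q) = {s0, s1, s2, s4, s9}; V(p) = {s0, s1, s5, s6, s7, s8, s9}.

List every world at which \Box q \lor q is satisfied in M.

Recall that \Box ψ holds at a world iff ψ holds at every accessible world, and \Diamond ψ holds iff ψ holds at some accessible world.
Let φ = \Box q \lor q. Evaluate φ at each world:
  s0 (successors {s0, s2, s4, s6, s8}): φ is true.
  s1 (successors {s6, s7, s8, s9}): φ is true.
  s2 (successors {s0, s5, s6, s7, s9}): φ is true.
  s3 (successors {s4, s6, s8, s9}): φ is false.
  s4 (successors {s0, s3, s5, s8, s9}): φ is true.
  s5 (successors {s2, s4, s6, s7, s8}): φ is false.
  s6 (successors {s0, s1, s2, s3, s5, s7, s8}): φ is false.
  s7 (successors {s1, s2, s5, s6, s8}): φ is false.
  s8 (successors {s0, s1, s3, s4, s5, s6, s7, s8, s9}): φ is false.
  s9 (successors {s1, s2, s3, s4, s8}): φ is true.
For instance, at s7:
  At s7: \Box q is false, q is false, so \Box q \lor q is false.
    At s7: \Box q requires q at every successor {s1, s2, s5, s6, s8}.
      q fails at s5, so \Box q is false at s7.
Satisfying worlds: {s0, s1, s2, s4, s9}

s0, s1, s2, s4, s9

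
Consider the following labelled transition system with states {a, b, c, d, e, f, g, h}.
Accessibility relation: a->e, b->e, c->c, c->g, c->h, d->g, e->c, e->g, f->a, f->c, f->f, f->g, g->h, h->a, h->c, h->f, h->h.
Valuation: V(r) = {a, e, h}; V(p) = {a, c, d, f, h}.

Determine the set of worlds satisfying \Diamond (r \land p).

c, f, g, h

Let φ = \Diamond (r \land p). Evaluate φ at each world:
  a (successors {e}): φ is false.
  b (successors {e}): φ is false.
  c (successors {c, g, h}): φ is true.
  d (successors {g}): φ is false.
  e (successors {c, g}): φ is false.
  f (successors {a, c, f, g}): φ is true.
  g (successors {h}): φ is true.
  h (successors {a, c, f, h}): φ is true.
For instance, at g:
  At g: \Diamond (r \land p) requires r \land p at some successor in {h}.
    r \land p holds at h, so \Diamond (r \land p) is true at g.
Satisfying worlds: {c, f, g, h}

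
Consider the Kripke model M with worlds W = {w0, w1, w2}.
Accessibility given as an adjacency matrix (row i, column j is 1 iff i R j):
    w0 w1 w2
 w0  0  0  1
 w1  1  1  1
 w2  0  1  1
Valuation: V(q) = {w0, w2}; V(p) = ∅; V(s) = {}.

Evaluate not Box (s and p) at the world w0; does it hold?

At w0: Box (s and p) is false, so not Box (s and p) is true.
  At w0: Box (s and p) requires s and p at every successor {w2}.
    s and p fails at w2, so Box (s and p) is false at w0.

Yes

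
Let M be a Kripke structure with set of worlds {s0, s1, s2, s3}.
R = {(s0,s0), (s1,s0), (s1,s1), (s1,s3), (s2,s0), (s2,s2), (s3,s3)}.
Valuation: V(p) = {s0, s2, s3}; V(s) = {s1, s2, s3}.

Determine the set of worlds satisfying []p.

s0, s2, s3

Let φ = []p. Evaluate φ at each world:
  s0 (successors {s0}): φ is true.
  s1 (successors {s0, s1, s3}): φ is false.
  s2 (successors {s0, s2}): φ is true.
  s3 (successors {s3}): φ is true.
For instance, at s1:
  At s1: []p requires p at every successor {s0, s1, s3}.
    p fails at s1, so []p is false at s1.
Satisfying worlds: {s0, s2, s3}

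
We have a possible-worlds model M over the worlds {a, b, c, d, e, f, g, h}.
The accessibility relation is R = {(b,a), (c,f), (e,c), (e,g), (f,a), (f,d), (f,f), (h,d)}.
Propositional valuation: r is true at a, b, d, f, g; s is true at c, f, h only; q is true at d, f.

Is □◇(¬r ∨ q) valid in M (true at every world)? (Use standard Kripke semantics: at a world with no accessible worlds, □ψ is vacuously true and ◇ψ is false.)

No

Let φ = □◇(¬r ∨ q). Evaluate φ at each world:
  a (successors ∅): φ is true.
  b (successors {a}): φ is false.
  c (successors {f}): φ is true.
  d (successors ∅): φ is true.
  e (successors {c, g}): φ is false.
  f (successors {a, d, f}): φ is false.
  g (successors ∅): φ is true.
  h (successors {d}): φ is false.
Detail at b (counterexample):
  At b: □◇(¬r ∨ q) requires ◇(¬r ∨ q) at every successor {a}.
    ◇(¬r ∨ q) fails at a, so □◇(¬r ∨ q) is false at b.
      At a: no accessible worlds, so ◇(¬r ∨ q) is false.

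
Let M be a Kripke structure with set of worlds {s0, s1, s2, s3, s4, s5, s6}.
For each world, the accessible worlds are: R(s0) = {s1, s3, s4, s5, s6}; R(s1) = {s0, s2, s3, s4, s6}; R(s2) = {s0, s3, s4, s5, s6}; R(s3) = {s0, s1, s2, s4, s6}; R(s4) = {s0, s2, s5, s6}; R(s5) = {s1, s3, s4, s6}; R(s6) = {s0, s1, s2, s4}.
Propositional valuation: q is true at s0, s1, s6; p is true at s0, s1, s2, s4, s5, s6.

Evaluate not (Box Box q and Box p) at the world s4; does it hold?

Yes

At s4: Box Box q and Box p is false, so not (Box Box q and Box p) is true.
  At s4: Box Box q is false, Box p is true, so Box Box q and Box p is false.
    At s4: Box Box q requires Box q at every successor {s0, s2, s5, s6}.
      Box q fails at s0, so Box Box q is false at s4.
    At s4: Box p requires p at every successor {s0, s2, s5, s6}.
      At s0: p is true.
      At s2: p is true.
      At s5: p is true.
      At s6: p is true.
    So Box p is true at s4.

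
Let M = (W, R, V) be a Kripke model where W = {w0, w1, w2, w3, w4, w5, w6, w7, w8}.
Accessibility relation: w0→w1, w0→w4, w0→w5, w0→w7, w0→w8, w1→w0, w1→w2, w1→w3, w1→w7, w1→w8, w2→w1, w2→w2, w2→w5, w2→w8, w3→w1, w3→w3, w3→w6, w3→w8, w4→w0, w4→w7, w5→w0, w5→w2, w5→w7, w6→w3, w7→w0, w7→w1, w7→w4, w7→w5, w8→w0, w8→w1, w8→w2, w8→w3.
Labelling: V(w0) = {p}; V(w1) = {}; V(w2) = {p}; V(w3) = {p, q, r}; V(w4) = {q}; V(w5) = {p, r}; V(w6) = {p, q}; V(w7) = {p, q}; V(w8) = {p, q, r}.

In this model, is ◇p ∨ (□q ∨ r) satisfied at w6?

Recall that □ψ holds at a world iff ψ holds at every accessible world, and ◇ψ holds iff ψ holds at some accessible world.
At w6: ◇p is true, □q ∨ r is true, so ◇p ∨ (□q ∨ r) is true.
  At w6: ◇p requires p at some successor in {w3}.
    p holds at w3, so ◇p is true at w6.
  At w6: □q is true, r is false, so □q ∨ r is true.
    At w6: □q requires q at every successor {w3}.
      At w3: q is true.
    So □q is true at w6.

Yes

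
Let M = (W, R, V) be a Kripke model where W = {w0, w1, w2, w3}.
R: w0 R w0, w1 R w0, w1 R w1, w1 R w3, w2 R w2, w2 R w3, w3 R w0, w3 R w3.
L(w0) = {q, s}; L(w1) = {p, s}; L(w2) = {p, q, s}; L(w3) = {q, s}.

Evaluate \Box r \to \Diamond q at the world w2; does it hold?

Recall that \Box ψ holds at a world iff ψ holds at every accessible world, and \Diamond ψ holds iff ψ holds at some accessible world.
At w2: \Box r is false, \Diamond q is true, so \Box r \to \Diamond q is true.
  At w2: \Box r requires r at every successor {w2, w3}.
    r fails at w2, so \Box r is false at w2.
  At w2: \Diamond q requires q at some successor in {w2, w3}.
    q holds at w2, so \Diamond q is true at w2.

Yes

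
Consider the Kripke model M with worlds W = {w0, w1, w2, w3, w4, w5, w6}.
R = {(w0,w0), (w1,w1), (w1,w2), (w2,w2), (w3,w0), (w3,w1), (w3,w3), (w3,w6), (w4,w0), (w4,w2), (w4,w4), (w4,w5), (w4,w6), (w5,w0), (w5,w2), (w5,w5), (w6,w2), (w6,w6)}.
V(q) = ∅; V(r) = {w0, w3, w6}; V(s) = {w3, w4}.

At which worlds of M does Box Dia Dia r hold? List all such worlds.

w0

Let φ = Box Dia Dia r. Evaluate φ at each world:
  w0 (successors {w0}): φ is true.
  w1 (successors {w1, w2}): φ is false.
  w2 (successors {w2}): φ is false.
  w3 (successors {w0, w1, w3, w6}): φ is false.
  w4 (successors {w0, w2, w4, w5, w6}): φ is false.
  w5 (successors {w0, w2, w5}): φ is false.
  w6 (successors {w2, w6}): φ is false.
For instance, at w2:
  At w2: Box Dia Dia r requires Dia Dia r at every successor {w2}.
    Dia Dia r fails at w2, so Box Dia Dia r is false at w2.
      At w2: Dia Dia r requires Dia r at some successor in {w2}.
        At w2: Dia r is false.
      So Dia Dia r is false at w2.
Satisfying worlds: {w0}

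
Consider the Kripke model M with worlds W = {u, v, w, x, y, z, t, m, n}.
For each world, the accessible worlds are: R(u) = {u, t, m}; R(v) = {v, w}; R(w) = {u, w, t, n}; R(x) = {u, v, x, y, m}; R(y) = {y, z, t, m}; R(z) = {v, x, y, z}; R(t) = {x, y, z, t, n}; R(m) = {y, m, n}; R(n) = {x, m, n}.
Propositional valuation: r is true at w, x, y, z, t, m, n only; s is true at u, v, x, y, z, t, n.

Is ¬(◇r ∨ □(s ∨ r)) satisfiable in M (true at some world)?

Let φ = ¬(◇r ∨ □(s ∨ r)). Evaluate φ at each world:
  u (successors {u, t, m}): φ is false.
  v (successors {v, w}): φ is false.
  w (successors {u, w, t, n}): φ is false.
  x (successors {u, v, x, y, m}): φ is false.
  y (successors {y, z, t, m}): φ is false.
  z (successors {v, x, y, z}): φ is false.
  t (successors {x, y, z, t, n}): φ is false.
  m (successors {y, m, n}): φ is false.
  n (successors {x, m, n}): φ is false.
For instance, at v:
  At v: ◇r ∨ □(s ∨ r) is true, so ¬(◇r ∨ □(s ∨ r)) is false.
    At v: ◇r is true, □(s ∨ r) is true, so ◇r ∨ □(s ∨ r) is true.
      At v: ◇r requires r at some successor in {v, w}.
        r holds at w, so ◇r is true at v.
      At v: □(s ∨ r) requires s ∨ r at every successor {v, w}.
        At v: s ∨ r is true.
        At w: s ∨ r is true.
      So □(s ∨ r) is true at v.

No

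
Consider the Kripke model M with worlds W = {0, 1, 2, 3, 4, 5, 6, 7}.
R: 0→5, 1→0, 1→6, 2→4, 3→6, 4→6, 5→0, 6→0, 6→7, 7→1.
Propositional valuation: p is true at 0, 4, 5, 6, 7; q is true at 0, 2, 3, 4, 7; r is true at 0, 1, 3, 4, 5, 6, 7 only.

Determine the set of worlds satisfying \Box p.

0, 1, 2, 3, 4, 5, 6

Recall that \Box ψ holds at a world iff ψ holds at every accessible world, and \Diamond ψ holds iff ψ holds at some accessible world.
Let φ = \Box p. Evaluate φ at each world:
  0 (successors {5}): φ is true.
  1 (successors {0, 6}): φ is true.
  2 (successors {4}): φ is true.
  3 (successors {6}): φ is true.
  4 (successors {6}): φ is true.
  5 (successors {0}): φ is true.
  6 (successors {0, 7}): φ is true.
  7 (successors {1}): φ is false.
For instance, at 5:
  At 5: \Box p requires p at every successor {0}.
    At 0: p is true.
  So \Box p is true at 5.
Satisfying worlds: {0, 1, 2, 3, 4, 5, 6}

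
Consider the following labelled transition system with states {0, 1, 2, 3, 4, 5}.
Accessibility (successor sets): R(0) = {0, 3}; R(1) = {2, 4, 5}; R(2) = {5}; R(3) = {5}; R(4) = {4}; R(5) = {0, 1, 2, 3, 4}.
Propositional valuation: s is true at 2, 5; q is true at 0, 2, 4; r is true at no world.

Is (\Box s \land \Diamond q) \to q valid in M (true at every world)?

Let φ = (\Box s \land \Diamond q) \to q. Evaluate φ at each world:
  0 (successors {0, 3}): φ is true.
  1 (successors {2, 4, 5}): φ is true.
  2 (successors {5}): φ is true.
  3 (successors {5}): φ is true.
  4 (successors {4}): φ is true.
  5 (successors {0, 1, 2, 3, 4}): φ is true.
For instance, at 2:
  At 2: \Box s \land \Diamond q is false, q is true, so (\Box s \land \Diamond q) \to q is true.
    At 2: \Box s is true, \Diamond q is false, so \Box s \land \Diamond q is false.
      At 2: \Box s requires s at every successor {5}.
        At 5: s is true.
      So \Box s is true at 2.
      At 2: \Diamond q requires q at some successor in {5}.
        At 5: q is false.
      So \Diamond q is false at 2.

Yes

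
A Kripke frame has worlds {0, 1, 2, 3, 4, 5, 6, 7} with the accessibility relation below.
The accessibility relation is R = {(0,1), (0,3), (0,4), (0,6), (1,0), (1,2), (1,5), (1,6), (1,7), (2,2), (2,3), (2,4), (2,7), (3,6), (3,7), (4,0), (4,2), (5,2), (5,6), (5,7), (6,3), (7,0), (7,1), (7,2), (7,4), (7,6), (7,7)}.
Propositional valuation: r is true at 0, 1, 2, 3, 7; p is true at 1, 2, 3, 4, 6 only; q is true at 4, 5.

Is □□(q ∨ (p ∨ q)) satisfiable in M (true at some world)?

No

Let φ = □□(q ∨ (p ∨ q)). Evaluate φ at each world:
  0 (successors {1, 3, 4, 6}): φ is false.
  1 (successors {0, 2, 5, 6, 7}): φ is false.
  2 (successors {2, 3, 4, 7}): φ is false.
  3 (successors {6, 7}): φ is false.
  4 (successors {0, 2}): φ is false.
  5 (successors {2, 6, 7}): φ is false.
  6 (successors {3}): φ is false.
  7 (successors {0, 1, 2, 4, 6, 7}): φ is false.
For instance, at 6:
  At 6: □□(q ∨ (p ∨ q)) requires □(q ∨ (p ∨ q)) at every successor {3}.
    □(q ∨ (p ∨ q)) fails at 3, so □□(q ∨ (p ∨ q)) is false at 6.
      At 3: □(q ∨ (p ∨ q)) requires q ∨ (p ∨ q) at every successor {6, 7}.
        q ∨ (p ∨ q) fails at 7, so □(q ∨ (p ∨ q)) is false at 3.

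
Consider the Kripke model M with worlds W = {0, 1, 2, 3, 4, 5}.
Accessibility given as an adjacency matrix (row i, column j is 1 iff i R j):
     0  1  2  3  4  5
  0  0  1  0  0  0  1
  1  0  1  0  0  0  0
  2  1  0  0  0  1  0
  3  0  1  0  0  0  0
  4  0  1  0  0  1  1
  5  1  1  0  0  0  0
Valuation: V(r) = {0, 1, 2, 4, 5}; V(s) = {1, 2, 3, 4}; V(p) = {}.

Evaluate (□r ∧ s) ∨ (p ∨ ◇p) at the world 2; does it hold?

Yes

At 2: □r ∧ s is true, p ∨ ◇p is false, so (□r ∧ s) ∨ (p ∨ ◇p) is true.
  At 2: □r is true, s is true, so □r ∧ s is true.
    At 2: □r requires r at every successor {0, 4}.
      At 0: r is true.
      At 4: r is true.
    So □r is true at 2.
  At 2: p is false, ◇p is false, so p ∨ ◇p is false.
    At 2: ◇p requires p at some successor in {0, 4}.
      At 0: p is false.
      At 4: p is false.
    So ◇p is false at 2.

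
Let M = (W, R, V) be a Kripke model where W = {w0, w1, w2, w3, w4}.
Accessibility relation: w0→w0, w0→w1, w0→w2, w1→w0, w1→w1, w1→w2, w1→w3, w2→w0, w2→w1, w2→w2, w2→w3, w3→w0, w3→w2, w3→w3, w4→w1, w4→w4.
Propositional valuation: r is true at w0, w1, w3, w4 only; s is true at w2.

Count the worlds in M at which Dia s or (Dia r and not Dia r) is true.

Let φ = Dia s or (Dia r and not Dia r). Evaluate φ at each world:
  w0 (successors {w0, w1, w2}): φ is true.
  w1 (successors {w0, w1, w2, w3}): φ is true.
  w2 (successors {w0, w1, w2, w3}): φ is true.
  w3 (successors {w0, w2, w3}): φ is true.
  w4 (successors {w1, w4}): φ is false.
For instance, at w4:
  At w4: Dia s is false, Dia r and not Dia r is false, so Dia s or (Dia r and not Dia r) is false.
    At w4: Dia s requires s at some successor in {w1, w4}.
      At w1: s is false.
      At w4: s is false.
    So Dia s is false at w4.
    At w4: Dia r is true, not Dia r is false, so Dia r and not Dia r is false.
      At w4: Dia r requires r at some successor in {w1, w4}.
        r holds at w1, so Dia r is true at w4.
      At w4: Dia r is true, so not Dia r is false.
Satisfying worlds: {w0, w1, w2, w3}

4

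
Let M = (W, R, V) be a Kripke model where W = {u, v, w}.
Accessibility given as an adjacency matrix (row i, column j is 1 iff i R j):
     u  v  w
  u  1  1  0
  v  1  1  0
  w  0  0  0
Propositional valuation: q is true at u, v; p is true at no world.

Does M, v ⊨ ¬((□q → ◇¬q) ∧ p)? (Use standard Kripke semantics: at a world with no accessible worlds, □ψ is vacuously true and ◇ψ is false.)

Yes

At v: (□q → ◇¬q) ∧ p is false, so ¬((□q → ◇¬q) ∧ p) is true.
  At v: □q → ◇¬q is false, p is false, so (□q → ◇¬q) ∧ p is false.
    At v: □q is true, ◇¬q is false, so □q → ◇¬q is false.
      At v: □q requires q at every successor {u, v}.
        At u: q is true.
        At v: q is true.
      So □q is true at v.
      At v: ◇¬q requires ¬q at some successor in {u, v}.
        At u: ¬q is false.
        At v: ¬q is false.
      So ◇¬q is false at v.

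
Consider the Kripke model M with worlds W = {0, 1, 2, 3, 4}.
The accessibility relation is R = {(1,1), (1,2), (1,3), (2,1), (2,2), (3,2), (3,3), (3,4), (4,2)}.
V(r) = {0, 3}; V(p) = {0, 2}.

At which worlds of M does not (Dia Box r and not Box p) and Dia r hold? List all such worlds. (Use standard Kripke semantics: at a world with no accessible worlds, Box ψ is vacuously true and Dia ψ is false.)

Let φ = not (Dia Box r and not Box p) and Dia r. Evaluate φ at each world:
  0 (successors ∅): φ is false.
  1 (successors {1, 2, 3}): φ is true.
  2 (successors {1, 2}): φ is false.
  3 (successors {2, 3, 4}): φ is true.
  4 (successors {2}): φ is false.
For instance, at 4:
  At 4: not (Dia Box r and not Box p) is true, Dia r is false, so not (Dia Box r and not Box p) and Dia r is false.
    At 4: Dia Box r and not Box p is false, so not (Dia Box r and not Box p) is true.
      At 4: Dia Box r is false, not Box p is false, so Dia Box r and not Box p is false.
    At 4: Dia r requires r at some successor in {2}.
      At 2: r is false.
    So Dia r is false at 4.
Satisfying worlds: {1, 3}

1, 3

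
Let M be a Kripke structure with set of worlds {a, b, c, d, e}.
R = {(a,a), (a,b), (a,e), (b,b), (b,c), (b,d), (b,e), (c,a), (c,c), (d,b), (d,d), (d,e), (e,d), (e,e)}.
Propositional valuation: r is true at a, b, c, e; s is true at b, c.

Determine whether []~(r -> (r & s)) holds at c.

No

At c: []~(r -> (r & s)) requires ~(r -> (r & s)) at every successor {a, c}.
  ~(r -> (r & s)) fails at c, so []~(r -> (r & s)) is false at c.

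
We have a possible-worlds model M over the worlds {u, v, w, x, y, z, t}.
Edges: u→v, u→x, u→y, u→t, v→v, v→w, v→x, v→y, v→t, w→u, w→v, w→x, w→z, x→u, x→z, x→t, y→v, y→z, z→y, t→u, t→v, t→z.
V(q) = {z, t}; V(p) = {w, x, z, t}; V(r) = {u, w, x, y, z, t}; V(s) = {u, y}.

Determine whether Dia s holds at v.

Yes

At v: Dia s requires s at some successor in {v, w, x, y, t}.
  s holds at y, so Dia s is true at v.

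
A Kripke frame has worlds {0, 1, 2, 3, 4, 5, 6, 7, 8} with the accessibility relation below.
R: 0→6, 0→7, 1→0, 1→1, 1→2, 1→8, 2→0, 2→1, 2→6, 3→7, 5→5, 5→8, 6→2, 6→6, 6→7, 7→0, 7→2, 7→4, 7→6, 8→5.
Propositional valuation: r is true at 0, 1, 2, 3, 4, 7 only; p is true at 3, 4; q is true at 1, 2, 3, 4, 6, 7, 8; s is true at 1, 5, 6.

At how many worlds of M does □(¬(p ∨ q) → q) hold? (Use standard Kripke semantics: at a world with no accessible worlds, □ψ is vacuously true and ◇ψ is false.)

4

Let φ = □(¬(p ∨ q) → q). Evaluate φ at each world:
  0 (successors {6, 7}): φ is true.
  1 (successors {0, 1, 2, 8}): φ is false.
  2 (successors {0, 1, 6}): φ is false.
  3 (successors {7}): φ is true.
  4 (successors ∅): φ is true.
  5 (successors {5, 8}): φ is false.
  6 (successors {2, 6, 7}): φ is true.
  7 (successors {0, 2, 4, 6}): φ is false.
  8 (successors {5}): φ is false.
For instance, at 5:
  At 5: □(¬(p ∨ q) → q) requires ¬(p ∨ q) → q at every successor {5, 8}.
    ¬(p ∨ q) → q fails at 5, so □(¬(p ∨ q) → q) is false at 5.
Satisfying worlds: {0, 3, 4, 6}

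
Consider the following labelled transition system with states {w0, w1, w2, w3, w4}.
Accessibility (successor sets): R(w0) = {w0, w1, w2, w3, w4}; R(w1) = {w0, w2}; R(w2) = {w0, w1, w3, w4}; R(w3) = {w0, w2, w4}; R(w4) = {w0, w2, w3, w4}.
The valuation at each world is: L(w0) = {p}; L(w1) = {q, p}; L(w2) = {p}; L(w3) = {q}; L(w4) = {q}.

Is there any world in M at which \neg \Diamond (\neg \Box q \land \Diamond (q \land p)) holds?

Let φ = \neg \Diamond (\neg \Box q \land \Diamond (q \land p)). Evaluate φ at each world:
  w0 (successors {w0, w1, w2, w3, w4}): φ is false.
  w1 (successors {w0, w2}): φ is false.
  w2 (successors {w0, w1, w3, w4}): φ is false.
  w3 (successors {w0, w2, w4}): φ is false.
  w4 (successors {w0, w2, w3, w4}): φ is false.
For instance, at w4:
  At w4: \Diamond (\neg \Box q \land \Diamond (q \land p)) is true, so \neg \Diamond (\neg \Box q \land \Diamond (q \land p)) is false.
    At w4: \Diamond (\neg \Box q \land \Diamond (q \land p)) requires \neg \Box q \land \Diamond (q \land p) at some successor in {w0, w2, w3, w4}.
      \neg \Box q \land \Diamond (q \land p) holds at w0, so \Diamond (\neg \Box q \land \Diamond (q \land p)) is true at w4.

No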